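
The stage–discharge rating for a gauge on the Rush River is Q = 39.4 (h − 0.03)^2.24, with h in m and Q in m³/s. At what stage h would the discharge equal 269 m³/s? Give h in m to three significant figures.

h − h₀ = (Q/C)^(1/b) = (269/39.4)^(1/2.24) = 2.357 m
h = 0.03 + 2.357 = 2.387 m

2.39 m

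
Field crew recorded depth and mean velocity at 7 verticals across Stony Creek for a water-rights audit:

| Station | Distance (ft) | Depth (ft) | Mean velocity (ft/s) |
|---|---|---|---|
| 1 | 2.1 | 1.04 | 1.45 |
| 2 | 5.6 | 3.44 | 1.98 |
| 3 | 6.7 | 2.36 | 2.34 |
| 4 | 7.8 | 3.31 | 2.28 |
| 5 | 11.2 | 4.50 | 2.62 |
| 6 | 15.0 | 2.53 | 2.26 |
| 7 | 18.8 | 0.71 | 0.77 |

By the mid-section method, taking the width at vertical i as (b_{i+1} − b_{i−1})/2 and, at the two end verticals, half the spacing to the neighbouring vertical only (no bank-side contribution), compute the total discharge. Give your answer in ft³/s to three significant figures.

w_1 = (5.6 − 2.1)/2 = 1.75 ft; q_1 = 1.45 × 1.04 × 1.75 = 2.639 ft³/s
w_2 = (6.7 − 2.1)/2 = 2.3 ft; q_2 = 1.98 × 3.44 × 2.3 = 15.67 ft³/s
w_3 = (7.8 − 5.6)/2 = 1.1 ft; q_3 = 2.34 × 2.36 × 1.1 = 6.075 ft³/s
w_4 = (11.2 − 6.7)/2 = 2.25 ft; q_4 = 2.28 × 3.31 × 2.25 = 16.98 ft³/s
w_5 = (15.0 − 7.8)/2 = 3.6 ft; q_5 = 2.62 × 4.50 × 3.6 = 42.44 ft³/s
w_6 = (18.8 − 11.2)/2 = 3.8 ft; q_6 = 2.26 × 2.53 × 3.8 = 21.73 ft³/s
w_7 = (18.8 − 15.0)/2 = 1.9 ft; q_7 = 0.77 × 0.71 × 1.9 = 1.039 ft³/s
Q = Σ qᵢ = 106.6 ft³/s

107 ft³/s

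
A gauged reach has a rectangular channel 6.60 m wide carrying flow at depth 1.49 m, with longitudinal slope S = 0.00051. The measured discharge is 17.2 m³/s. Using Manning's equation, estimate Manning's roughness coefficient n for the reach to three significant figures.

0.0131

A = b·y = 6.60 × 1.49 = 9.834 m²
P = b + 2y = 6.60 + 2×1.49 = 9.580 m
R = A/P = 9.834/9.580 = 1.027 m
n = (1/Q)·A·R^(2/3)·S^(1/2) = (1/17.2) × 9.834 × 1.018 × 0.02258 = 0.01314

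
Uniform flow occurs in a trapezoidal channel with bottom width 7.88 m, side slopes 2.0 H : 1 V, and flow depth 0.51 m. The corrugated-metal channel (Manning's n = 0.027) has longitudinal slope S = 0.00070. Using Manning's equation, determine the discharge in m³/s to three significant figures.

2.60 m³/s

A = (b + z·y)·y = (7.88 + 2.0×0.51)×0.51 = 4.539 m²
P = b + 2y√(1+z²) = 7.88 + 2×0.51×√(1+2.0²) = 10.16 m
R = A/P = 4.539/10.16 = 0.4467 m
Q = (1/n)·A·R^(2/3)·S^(1/2) = (1/0.027) × 4.539 × 0.4467^(2/3) × 0.00070^(1/2) = 2.599 m³/s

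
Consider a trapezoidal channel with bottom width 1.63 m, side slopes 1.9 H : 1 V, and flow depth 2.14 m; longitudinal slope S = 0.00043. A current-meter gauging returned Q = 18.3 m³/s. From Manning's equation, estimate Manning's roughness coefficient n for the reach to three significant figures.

A = (b + z·y)·y = (1.63 + 1.9×2.14)×2.14 = 12.19 m²
P = b + 2y√(1+z²) = 1.63 + 2×2.14×√(1+1.9²) = 10.82 m
R = A/P = 12.19/10.82 = 1.127 m
n = (1/Q)·A·R^(2/3)·S^(1/2) = (1/18.3) × 12.19 × 1.083 × 0.02074 = 0.01495

0.0150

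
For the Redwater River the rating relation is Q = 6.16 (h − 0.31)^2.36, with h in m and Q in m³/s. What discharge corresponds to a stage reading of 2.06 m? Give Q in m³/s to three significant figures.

Q = 6.16 × (2.06 − 0.31)^2.36 = 6.16 × 1.75^2.36 = 23.08 m³/s

23.1 m³/s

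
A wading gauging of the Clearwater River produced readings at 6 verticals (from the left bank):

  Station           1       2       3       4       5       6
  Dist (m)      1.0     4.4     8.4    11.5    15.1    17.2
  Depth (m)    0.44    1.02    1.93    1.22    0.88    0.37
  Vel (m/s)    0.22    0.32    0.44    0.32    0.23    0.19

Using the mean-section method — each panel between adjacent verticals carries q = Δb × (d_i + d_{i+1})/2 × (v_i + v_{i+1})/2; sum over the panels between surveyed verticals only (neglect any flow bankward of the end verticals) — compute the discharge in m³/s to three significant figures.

Panel 1-2: Δb = 3.4 m, d̄ = (0.44+1.02)/2 = 0.73, v̄ = (0.22+0.32)/2 = 0.27 → q = 3.4×0.73×0.27 = 0.6701 m³/s
Panel 2-3: Δb = 4 m, d̄ = (1.02+1.93)/2 = 1.475, v̄ = (0.32+0.44)/2 = 0.38 → q = 4×1.475×0.38 = 2.242 m³/s
Panel 3-4: Δb = 3.1 m, d̄ = (1.93+1.22)/2 = 1.575, v̄ = (0.44+0.32)/2 = 0.38 → q = 3.1×1.575×0.38 = 1.855 m³/s
Panel 4-5: Δb = 3.6 m, d̄ = (1.22+0.88)/2 = 1.05, v̄ = (0.32+0.23)/2 = 0.275 → q = 3.6×1.05×0.275 = 1.040 m³/s
Panel 5-6: Δb = 2.1 m, d̄ = (0.88+0.37)/2 = 0.625, v̄ = (0.23+0.19)/2 = 0.21 → q = 2.1×0.625×0.21 = 0.2756 m³/s
Q = Σ q = 6.083 m³/s

6.08 m³/s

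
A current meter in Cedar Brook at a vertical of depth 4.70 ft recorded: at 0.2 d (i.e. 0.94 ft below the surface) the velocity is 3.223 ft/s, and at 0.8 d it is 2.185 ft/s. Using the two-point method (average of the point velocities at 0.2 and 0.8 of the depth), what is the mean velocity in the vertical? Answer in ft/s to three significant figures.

2.70 ft/s

v̄ = (3.223 + 2.185) / 2 = 2.704 ft/s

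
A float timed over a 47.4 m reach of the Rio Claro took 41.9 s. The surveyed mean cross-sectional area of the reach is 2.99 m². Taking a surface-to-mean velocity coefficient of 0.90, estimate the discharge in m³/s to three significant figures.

3.04 m³/s

v_surface = L / t̄ = 47.4 / 41.9 = 1.131 m/s
v_mean = 0.90 × 1.131 = 1.018 m/s
Q = A × v_mean = 2.99 × 1.018 = 3.044 m³/s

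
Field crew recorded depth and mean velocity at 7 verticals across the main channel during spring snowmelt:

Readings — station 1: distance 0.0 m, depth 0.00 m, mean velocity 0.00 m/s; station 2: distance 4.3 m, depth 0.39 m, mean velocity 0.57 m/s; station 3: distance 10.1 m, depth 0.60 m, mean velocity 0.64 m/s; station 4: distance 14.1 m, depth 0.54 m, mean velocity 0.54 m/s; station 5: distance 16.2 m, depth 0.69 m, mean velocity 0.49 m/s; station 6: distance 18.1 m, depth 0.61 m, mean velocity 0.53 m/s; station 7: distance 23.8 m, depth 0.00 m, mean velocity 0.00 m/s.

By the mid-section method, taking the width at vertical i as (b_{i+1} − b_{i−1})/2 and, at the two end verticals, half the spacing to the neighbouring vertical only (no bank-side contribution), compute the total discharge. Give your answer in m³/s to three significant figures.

5.80 m³/s

w_2 = (10.1 − 0.0)/2 = 5.05 m; q_2 = 0.57 × 0.39 × 5.05 = 1.123 m³/s
w_3 = (14.1 − 4.3)/2 = 4.9 m; q_3 = 0.64 × 0.60 × 4.9 = 1.882 m³/s
w_4 = (16.2 − 10.1)/2 = 3.05 m; q_4 = 0.54 × 0.54 × 3.05 = 0.8894 m³/s
w_5 = (18.1 − 14.1)/2 = 2 m; q_5 = 0.49 × 0.69 × 2 = 0.6762 m³/s
w_6 = (23.8 − 16.2)/2 = 3.8 m; q_6 = 0.53 × 0.61 × 3.8 = 1.229 m³/s
Stations 1, 7 contribute zero (depth or velocity is 0).
Q = Σ qᵢ = 5.798 m³/s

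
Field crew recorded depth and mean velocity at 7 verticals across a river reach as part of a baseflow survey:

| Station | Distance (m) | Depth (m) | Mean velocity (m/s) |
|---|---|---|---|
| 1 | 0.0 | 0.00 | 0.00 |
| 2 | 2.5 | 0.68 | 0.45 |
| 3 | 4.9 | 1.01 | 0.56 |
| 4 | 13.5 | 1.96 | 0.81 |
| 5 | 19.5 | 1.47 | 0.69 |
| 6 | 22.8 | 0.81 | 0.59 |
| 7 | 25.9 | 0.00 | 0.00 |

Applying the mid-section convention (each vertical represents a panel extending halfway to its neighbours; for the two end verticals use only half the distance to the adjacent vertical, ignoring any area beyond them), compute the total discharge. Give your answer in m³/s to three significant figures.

21.7 m³/s

w_2 = (4.9 − 0.0)/2 = 2.45 m; q_2 = 0.45 × 0.68 × 2.45 = 0.7497 m³/s
w_3 = (13.5 − 2.5)/2 = 5.5 m; q_3 = 0.56 × 1.01 × 5.5 = 3.111 m³/s
w_4 = (19.5 − 4.9)/2 = 7.3 m; q_4 = 0.81 × 1.96 × 7.3 = 11.59 m³/s
w_5 = (22.8 − 13.5)/2 = 4.65 m; q_5 = 0.69 × 1.47 × 4.65 = 4.716 m³/s
w_6 = (25.9 − 19.5)/2 = 3.2 m; q_6 = 0.59 × 0.81 × 3.2 = 1.529 m³/s
Stations 1, 7 contribute zero (depth or velocity is 0).
Q = Σ qᵢ = 21.70 m³/s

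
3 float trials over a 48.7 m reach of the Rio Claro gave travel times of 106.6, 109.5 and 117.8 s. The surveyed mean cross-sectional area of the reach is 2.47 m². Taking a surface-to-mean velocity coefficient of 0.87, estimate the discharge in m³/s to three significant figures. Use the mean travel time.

0.940 m³/s

t̄ = (106.6 + 109.5 + 117.8) / 3 = 111.3 s
v_surface = L / t̄ = 48.7 / 111.3 = 0.4376 m/s
v_mean = 0.87 × 0.4376 = 0.3807 m/s
Q = A × v_mean = 2.47 × 0.3807 = 0.9403 m³/s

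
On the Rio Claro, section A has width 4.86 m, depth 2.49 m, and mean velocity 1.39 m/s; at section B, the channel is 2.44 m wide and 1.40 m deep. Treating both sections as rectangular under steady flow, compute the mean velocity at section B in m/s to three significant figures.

Q = A₁V₁ = (4.86×2.49) × 1.39 = 16.82 m³/s
A₂ = 2.44 × 1.40 = 3.416 m²
V₂ = Q/A₂ = 16.82/3.416 = 4.924 m/s

4.92 m/s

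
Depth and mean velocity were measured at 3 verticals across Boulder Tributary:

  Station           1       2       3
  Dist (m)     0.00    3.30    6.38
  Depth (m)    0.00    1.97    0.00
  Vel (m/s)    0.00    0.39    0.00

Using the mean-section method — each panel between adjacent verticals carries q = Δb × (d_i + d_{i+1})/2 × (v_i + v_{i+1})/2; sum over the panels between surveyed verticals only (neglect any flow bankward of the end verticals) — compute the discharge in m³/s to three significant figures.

1.23 m³/s

Panel 1-2: Δb = 3.3 m, d̄ = (0.00+1.97)/2 = 0.985, v̄ = (0.00+0.39)/2 = 0.195 → q = 3.3×0.985×0.195 = 0.6338 m³/s
Panel 2-3: Δb = 3.08 m, d̄ = (1.97+0.00)/2 = 0.985, v̄ = (0.39+0.00)/2 = 0.195 → q = 3.08×0.985×0.195 = 0.5916 m³/s
Q = Σ q = 1.225 m³/s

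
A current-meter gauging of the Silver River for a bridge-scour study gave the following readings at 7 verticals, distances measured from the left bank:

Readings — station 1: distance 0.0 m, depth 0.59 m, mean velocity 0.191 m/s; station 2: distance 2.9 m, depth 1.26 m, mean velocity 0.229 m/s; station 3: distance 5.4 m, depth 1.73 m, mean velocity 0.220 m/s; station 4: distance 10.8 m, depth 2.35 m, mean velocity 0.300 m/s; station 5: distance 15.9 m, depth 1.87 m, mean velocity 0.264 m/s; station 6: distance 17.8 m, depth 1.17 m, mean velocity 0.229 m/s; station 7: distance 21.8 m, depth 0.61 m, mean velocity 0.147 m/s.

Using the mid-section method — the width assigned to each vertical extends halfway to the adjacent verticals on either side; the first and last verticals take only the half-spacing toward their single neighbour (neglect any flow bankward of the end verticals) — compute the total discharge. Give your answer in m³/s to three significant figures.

w_1 = (2.9 − 0.0)/2 = 1.45 m; q_1 = 0.191 × 0.59 × 1.45 = 0.1634 m³/s
w_2 = (5.4 − 0.0)/2 = 2.7 m; q_2 = 0.229 × 1.26 × 2.7 = 0.7791 m³/s
w_3 = (10.8 − 2.9)/2 = 3.95 m; q_3 = 0.220 × 1.73 × 3.95 = 1.503 m³/s
w_4 = (15.9 − 5.4)/2 = 5.25 m; q_4 = 0.300 × 2.35 × 5.25 = 3.701 m³/s
w_5 = (17.8 − 10.8)/2 = 3.5 m; q_5 = 0.264 × 1.87 × 3.5 = 1.728 m³/s
w_6 = (21.8 − 15.9)/2 = 2.95 m; q_6 = 0.229 × 1.17 × 2.95 = 0.7904 m³/s
w_7 = (21.8 − 17.8)/2 = 2 m; q_7 = 0.147 × 0.61 × 2 = 0.1793 m³/s
Q = Σ qᵢ = 8.845 m³/s

8.84 m³/s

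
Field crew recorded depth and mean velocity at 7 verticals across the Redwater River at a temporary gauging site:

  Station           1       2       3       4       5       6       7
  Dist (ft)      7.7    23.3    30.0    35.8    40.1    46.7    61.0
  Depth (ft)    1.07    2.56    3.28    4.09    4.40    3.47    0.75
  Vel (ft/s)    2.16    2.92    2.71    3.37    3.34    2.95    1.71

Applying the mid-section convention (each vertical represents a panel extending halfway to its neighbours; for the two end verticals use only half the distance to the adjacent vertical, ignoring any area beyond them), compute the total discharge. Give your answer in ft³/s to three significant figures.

w_1 = (23.3 − 7.7)/2 = 7.8 ft; q_1 = 2.16 × 1.07 × 7.8 = 18.03 ft³/s
w_2 = (30.0 − 7.7)/2 = 11.15 ft; q_2 = 2.92 × 2.56 × 11.15 = 83.35 ft³/s
w_3 = (35.8 − 23.3)/2 = 6.25 ft; q_3 = 2.71 × 3.28 × 6.25 = 55.56 ft³/s
w_4 = (40.1 − 30.0)/2 = 5.05 ft; q_4 = 3.37 × 4.09 × 5.05 = 69.61 ft³/s
w_5 = (46.7 − 35.8)/2 = 5.45 ft; q_5 = 3.34 × 4.40 × 5.45 = 80.09 ft³/s
w_6 = (61.0 − 40.1)/2 = 10.45 ft; q_6 = 2.95 × 3.47 × 10.45 = 107.0 ft³/s
w_7 = (61.0 − 46.7)/2 = 7.15 ft; q_7 = 1.71 × 0.75 × 7.15 = 9.170 ft³/s
Q = Σ qᵢ = 422.8 ft³/s

423 ft³/s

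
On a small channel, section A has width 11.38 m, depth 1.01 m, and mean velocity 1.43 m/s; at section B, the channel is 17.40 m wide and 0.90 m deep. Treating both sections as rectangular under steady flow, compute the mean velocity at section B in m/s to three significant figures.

Q = A₁V₁ = (11.38×1.01) × 1.43 = 16.44 m³/s
A₂ = 17.40 × 0.90 = 15.66 m²
V₂ = Q/A₂ = 16.44/15.66 = 1.050 m/s

1.05 m/s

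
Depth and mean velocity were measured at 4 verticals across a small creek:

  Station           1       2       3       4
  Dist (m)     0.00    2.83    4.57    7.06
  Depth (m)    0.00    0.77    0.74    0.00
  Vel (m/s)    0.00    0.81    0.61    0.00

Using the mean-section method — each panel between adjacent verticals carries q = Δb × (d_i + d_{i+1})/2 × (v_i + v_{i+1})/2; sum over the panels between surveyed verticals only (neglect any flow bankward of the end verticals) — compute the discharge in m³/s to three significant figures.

Panel 1-2: Δb = 2.83 m, d̄ = (0.00+0.77)/2 = 0.385, v̄ = (0.00+0.81)/2 = 0.405 → q = 2.83×0.385×0.405 = 0.4413 m³/s
Panel 2-3: Δb = 1.74 m, d̄ = (0.77+0.74)/2 = 0.755, v̄ = (0.81+0.61)/2 = 0.71 → q = 1.74×0.755×0.71 = 0.9327 m³/s
Panel 3-4: Δb = 2.49 m, d̄ = (0.74+0.00)/2 = 0.37, v̄ = (0.61+0.00)/2 = 0.305 → q = 2.49×0.37×0.305 = 0.2810 m³/s
Q = Σ q = 1.655 m³/s

1.65 m³/s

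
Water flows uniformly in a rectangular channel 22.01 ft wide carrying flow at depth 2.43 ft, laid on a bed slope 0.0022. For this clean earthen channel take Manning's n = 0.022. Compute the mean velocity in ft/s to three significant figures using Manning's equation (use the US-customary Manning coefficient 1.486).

5.01 ft/s

A = b·y = 22.01 × 2.43 = 53.48 ft²
P = b + 2y = 22.01 + 2×2.43 = 26.87 ft
R = A/P = 53.48/26.87 = 1.990 ft
Q = (1.486/n)·A·R^(2/3)·S^(1/2) = (1.486/0.022) × 53.48 × 1.990^(2/3) × 0.0022^(1/2) = 268.1 ft³/s
V = Q/A = 268.1/53.48 = 5.013 ft/s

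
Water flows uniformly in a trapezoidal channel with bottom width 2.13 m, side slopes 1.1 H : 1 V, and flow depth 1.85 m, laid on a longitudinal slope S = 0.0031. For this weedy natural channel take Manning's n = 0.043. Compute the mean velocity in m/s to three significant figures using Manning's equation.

A = (b + z·y)·y = (2.13 + 1.1×1.85)×1.85 = 7.705 m²
P = b + 2y√(1+z²) = 2.13 + 2×1.85×√(1+1.1²) = 7.630 m
R = A/P = 7.705/7.630 = 1.010 m
Q = (1/n)·A·R^(2/3)·S^(1/2) = (1/0.043) × 7.705 × 1.010^(2/3) × 0.0031^(1/2) = 10.04 m³/s
V = Q/A = 10.04/7.705 = 1.303 m/s

1.30 m/s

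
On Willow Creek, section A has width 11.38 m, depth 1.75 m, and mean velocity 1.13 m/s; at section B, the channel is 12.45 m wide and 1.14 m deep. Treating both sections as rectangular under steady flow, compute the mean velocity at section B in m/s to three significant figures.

1.59 m/s

Q = A₁V₁ = (11.38×1.75) × 1.13 = 22.50 m³/s
A₂ = 12.45 × 1.14 = 14.19 m²
V₂ = Q/A₂ = 22.50/14.19 = 1.586 m/s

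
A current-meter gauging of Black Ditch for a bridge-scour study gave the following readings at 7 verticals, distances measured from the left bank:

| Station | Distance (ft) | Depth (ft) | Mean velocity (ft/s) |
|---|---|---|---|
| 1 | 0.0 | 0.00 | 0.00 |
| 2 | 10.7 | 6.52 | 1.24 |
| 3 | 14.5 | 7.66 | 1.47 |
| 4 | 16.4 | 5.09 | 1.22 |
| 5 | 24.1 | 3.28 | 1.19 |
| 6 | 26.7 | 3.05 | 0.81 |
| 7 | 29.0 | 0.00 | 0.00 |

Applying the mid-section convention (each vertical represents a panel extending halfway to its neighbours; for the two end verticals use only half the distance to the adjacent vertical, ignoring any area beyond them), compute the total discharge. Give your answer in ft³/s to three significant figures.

w_2 = (14.5 − 0.0)/2 = 7.25 ft; q_2 = 1.24 × 6.52 × 7.25 = 58.61 ft³/s
w_3 = (16.4 − 10.7)/2 = 2.85 ft; q_3 = 1.47 × 7.66 × 2.85 = 32.09 ft³/s
w_4 = (24.1 − 14.5)/2 = 4.8 ft; q_4 = 1.22 × 5.09 × 4.8 = 29.81 ft³/s
w_5 = (26.7 − 16.4)/2 = 5.15 ft; q_5 = 1.19 × 3.28 × 5.15 = 20.10 ft³/s
w_6 = (29.0 − 24.1)/2 = 2.45 ft; q_6 = 0.81 × 3.05 × 2.45 = 6.053 ft³/s
Stations 1, 7 contribute zero (depth or velocity is 0).
Q = Σ qᵢ = 146.7 ft³/s

147 ft³/s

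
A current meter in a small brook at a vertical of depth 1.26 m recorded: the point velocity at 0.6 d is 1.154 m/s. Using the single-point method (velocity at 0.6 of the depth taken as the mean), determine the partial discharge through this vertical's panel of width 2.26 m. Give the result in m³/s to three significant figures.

3.29 m³/s

v̄ = v₀.₆ = 1.154 m/s
q = v̄ × d × w = 1.154 × 1.26 × 2.26 = 3.286 m³/s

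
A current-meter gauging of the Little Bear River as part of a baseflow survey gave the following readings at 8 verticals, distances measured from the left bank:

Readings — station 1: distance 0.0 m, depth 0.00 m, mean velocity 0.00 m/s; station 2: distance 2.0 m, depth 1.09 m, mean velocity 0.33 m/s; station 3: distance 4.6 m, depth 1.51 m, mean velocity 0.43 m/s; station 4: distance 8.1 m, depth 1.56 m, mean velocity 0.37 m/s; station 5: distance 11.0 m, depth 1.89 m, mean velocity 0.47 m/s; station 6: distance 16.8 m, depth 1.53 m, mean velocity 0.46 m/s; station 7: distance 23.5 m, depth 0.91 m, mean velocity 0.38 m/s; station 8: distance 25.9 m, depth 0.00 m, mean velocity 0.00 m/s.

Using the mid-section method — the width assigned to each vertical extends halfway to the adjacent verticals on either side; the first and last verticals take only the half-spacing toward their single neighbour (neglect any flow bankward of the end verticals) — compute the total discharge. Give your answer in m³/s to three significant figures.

14.5 m³/s

w_2 = (4.6 − 0.0)/2 = 2.3 m; q_2 = 0.33 × 1.09 × 2.3 = 0.8273 m³/s
w_3 = (8.1 − 2.0)/2 = 3.05 m; q_3 = 0.43 × 1.51 × 3.05 = 1.980 m³/s
w_4 = (11.0 − 4.6)/2 = 3.2 m; q_4 = 0.37 × 1.56 × 3.2 = 1.847 m³/s
w_5 = (16.8 − 8.1)/2 = 4.35 m; q_5 = 0.47 × 1.89 × 4.35 = 3.864 m³/s
w_6 = (23.5 − 11.0)/2 = 6.25 m; q_6 = 0.46 × 1.53 × 6.25 = 4.399 m³/s
w_7 = (25.9 − 16.8)/2 = 4.55 m; q_7 = 0.38 × 0.91 × 4.55 = 1.573 m³/s
Stations 1, 8 contribute zero (depth or velocity is 0).
Q = Σ qᵢ = 14.49 m³/s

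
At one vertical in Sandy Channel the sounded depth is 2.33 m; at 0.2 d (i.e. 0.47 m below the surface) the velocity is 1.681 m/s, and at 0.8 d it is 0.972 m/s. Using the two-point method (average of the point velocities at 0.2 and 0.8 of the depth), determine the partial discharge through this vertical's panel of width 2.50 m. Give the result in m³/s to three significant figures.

7.73 m³/s

v̄ = (1.681 + 0.972) / 2 = 1.327 m/s
q = v̄ × d × w = 1.327 × 2.33 × 2.50 = 7.727 m³/s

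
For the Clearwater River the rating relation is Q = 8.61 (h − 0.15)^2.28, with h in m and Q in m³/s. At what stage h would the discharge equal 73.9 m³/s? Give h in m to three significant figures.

h − h₀ = (Q/C)^(1/b) = (73.9/8.61)^(1/2.28) = 2.567 m
h = 0.15 + 2.567 = 2.717 m

2.72 m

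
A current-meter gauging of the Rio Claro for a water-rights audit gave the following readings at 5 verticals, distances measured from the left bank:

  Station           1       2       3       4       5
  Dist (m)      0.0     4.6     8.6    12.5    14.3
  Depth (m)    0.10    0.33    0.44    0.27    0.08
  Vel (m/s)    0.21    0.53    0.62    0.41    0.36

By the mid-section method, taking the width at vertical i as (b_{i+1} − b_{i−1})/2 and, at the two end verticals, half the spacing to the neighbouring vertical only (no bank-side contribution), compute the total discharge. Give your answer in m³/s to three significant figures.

w_1 = (4.6 − 0.0)/2 = 2.3 m; q_1 = 0.21 × 0.10 × 2.3 = 0.04830 m³/s
w_2 = (8.6 − 0.0)/2 = 4.3 m; q_2 = 0.53 × 0.33 × 4.3 = 0.7521 m³/s
w_3 = (12.5 − 4.6)/2 = 3.95 m; q_3 = 0.62 × 0.44 × 3.95 = 1.078 m³/s
w_4 = (14.3 − 8.6)/2 = 2.85 m; q_4 = 0.41 × 0.27 × 2.85 = 0.3155 m³/s
w_5 = (14.3 − 12.5)/2 = 0.9 m; q_5 = 0.36 × 0.08 × 0.9 = 0.02592 m³/s
Q = Σ qᵢ = 2.219 m³/s

2.22 m³/s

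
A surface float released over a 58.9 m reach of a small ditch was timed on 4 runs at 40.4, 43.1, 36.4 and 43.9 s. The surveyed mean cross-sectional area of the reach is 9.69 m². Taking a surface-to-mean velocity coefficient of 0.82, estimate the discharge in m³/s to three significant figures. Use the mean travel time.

11.4 m³/s

t̄ = (40.4 + 43.1 + 36.4 + 43.9) / 4 = 40.95 s
v_surface = L / t̄ = 58.9 / 40.95 = 1.438 m/s
v_mean = 0.82 × 1.438 = 1.179 m/s
Q = A × v_mean = 9.69 × 1.179 = 11.43 m³/s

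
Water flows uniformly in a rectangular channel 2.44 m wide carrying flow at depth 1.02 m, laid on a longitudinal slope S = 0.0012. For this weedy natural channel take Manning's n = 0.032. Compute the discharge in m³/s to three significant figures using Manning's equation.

A = b·y = 2.44 × 1.02 = 2.489 m²
P = b + 2y = 2.44 + 2×1.02 = 4.480 m
R = A/P = 2.489/4.480 = 0.5555 m
Q = (1/n)·A·R^(2/3)·S^(1/2) = (1/0.032) × 2.489 × 0.5555^(2/3) × 0.0012^(1/2) = 1.821 m³/s

1.82 m³/s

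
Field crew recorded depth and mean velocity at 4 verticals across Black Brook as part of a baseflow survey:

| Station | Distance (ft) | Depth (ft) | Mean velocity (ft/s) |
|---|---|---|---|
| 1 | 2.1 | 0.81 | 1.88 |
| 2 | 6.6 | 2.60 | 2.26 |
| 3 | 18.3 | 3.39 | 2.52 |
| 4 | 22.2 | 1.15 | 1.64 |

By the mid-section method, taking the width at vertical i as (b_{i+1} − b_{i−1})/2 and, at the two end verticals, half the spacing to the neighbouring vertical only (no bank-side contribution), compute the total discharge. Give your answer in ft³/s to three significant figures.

w_1 = (6.6 − 2.1)/2 = 2.25 ft; q_1 = 1.88 × 0.81 × 2.25 = 3.426 ft³/s
w_2 = (18.3 − 2.1)/2 = 8.1 ft; q_2 = 2.26 × 2.60 × 8.1 = 47.60 ft³/s
w_3 = (22.2 − 6.6)/2 = 7.8 ft; q_3 = 2.52 × 3.39 × 7.8 = 66.63 ft³/s
w_4 = (22.2 − 18.3)/2 = 1.95 ft; q_4 = 1.64 × 1.15 × 1.95 = 3.678 ft³/s
Q = Σ qᵢ = 121.3 ft³/s

121 ft³/s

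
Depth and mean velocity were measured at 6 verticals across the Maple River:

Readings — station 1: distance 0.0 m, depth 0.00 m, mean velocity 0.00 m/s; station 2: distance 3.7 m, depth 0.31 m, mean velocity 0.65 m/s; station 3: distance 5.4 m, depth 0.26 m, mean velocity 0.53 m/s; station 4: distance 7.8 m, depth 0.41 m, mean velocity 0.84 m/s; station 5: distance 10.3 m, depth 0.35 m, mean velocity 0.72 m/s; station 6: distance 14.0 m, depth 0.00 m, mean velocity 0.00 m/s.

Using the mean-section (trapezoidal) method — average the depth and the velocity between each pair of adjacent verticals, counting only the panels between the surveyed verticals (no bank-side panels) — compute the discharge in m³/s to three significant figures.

Panel 1-2: Δb = 3.7 m, d̄ = (0.00+0.31)/2 = 0.155, v̄ = (0.00+0.65)/2 = 0.325 → q = 3.7×0.155×0.325 = 0.1864 m³/s
Panel 2-3: Δb = 1.7 m, d̄ = (0.31+0.26)/2 = 0.285, v̄ = (0.65+0.53)/2 = 0.59 → q = 1.7×0.285×0.59 = 0.2859 m³/s
Panel 3-4: Δb = 2.4 m, d̄ = (0.26+0.41)/2 = 0.335, v̄ = (0.53+0.84)/2 = 0.685 → q = 2.4×0.335×0.685 = 0.5507 m³/s
Panel 4-5: Δb = 2.5 m, d̄ = (0.41+0.35)/2 = 0.38, v̄ = (0.84+0.72)/2 = 0.78 → q = 2.5×0.38×0.78 = 0.7410 m³/s
Panel 5-6: Δb = 3.7 m, d̄ = (0.35+0.00)/2 = 0.175, v̄ = (0.72+0.00)/2 = 0.36 → q = 3.7×0.175×0.36 = 0.2331 m³/s
Q = Σ q = 1.997 m³/s

2.00 m³/s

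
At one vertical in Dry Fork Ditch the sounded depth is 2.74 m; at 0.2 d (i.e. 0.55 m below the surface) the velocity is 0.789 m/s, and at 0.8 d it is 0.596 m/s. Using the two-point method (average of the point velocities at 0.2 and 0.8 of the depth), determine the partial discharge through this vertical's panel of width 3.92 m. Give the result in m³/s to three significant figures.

7.44 m³/s

v̄ = (0.789 + 0.596) / 2 = 0.6925 m/s
q = v̄ × d × w = 0.6925 × 2.74 × 3.92 = 7.438 m³/s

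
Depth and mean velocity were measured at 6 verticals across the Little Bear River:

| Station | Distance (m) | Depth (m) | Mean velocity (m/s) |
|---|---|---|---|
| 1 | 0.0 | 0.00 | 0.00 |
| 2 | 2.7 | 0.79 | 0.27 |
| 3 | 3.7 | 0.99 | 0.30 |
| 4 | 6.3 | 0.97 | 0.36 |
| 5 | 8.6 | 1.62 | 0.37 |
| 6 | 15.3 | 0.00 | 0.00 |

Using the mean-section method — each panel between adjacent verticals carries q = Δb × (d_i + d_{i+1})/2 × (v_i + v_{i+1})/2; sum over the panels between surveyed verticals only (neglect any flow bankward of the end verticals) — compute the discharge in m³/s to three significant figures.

Panel 1-2: Δb = 2.7 m, d̄ = (0.00+0.79)/2 = 0.395, v̄ = (0.00+0.27)/2 = 0.135 → q = 2.7×0.395×0.135 = 0.1440 m³/s
Panel 2-3: Δb = 1 m, d̄ = (0.79+0.99)/2 = 0.89, v̄ = (0.27+0.30)/2 = 0.285 → q = 1×0.89×0.285 = 0.2537 m³/s
Panel 3-4: Δb = 2.6 m, d̄ = (0.99+0.97)/2 = 0.98, v̄ = (0.30+0.36)/2 = 0.33 → q = 2.6×0.98×0.33 = 0.8408 m³/s
Panel 4-5: Δb = 2.3 m, d̄ = (0.97+1.62)/2 = 1.295, v̄ = (0.36+0.37)/2 = 0.365 → q = 2.3×1.295×0.365 = 1.087 m³/s
Panel 5-6: Δb = 6.7 m, d̄ = (1.62+0.00)/2 = 0.81, v̄ = (0.37+0.00)/2 = 0.185 → q = 6.7×0.81×0.185 = 1.004 m³/s
Q = Σ q = 3.330 m³/s

3.33 m³/s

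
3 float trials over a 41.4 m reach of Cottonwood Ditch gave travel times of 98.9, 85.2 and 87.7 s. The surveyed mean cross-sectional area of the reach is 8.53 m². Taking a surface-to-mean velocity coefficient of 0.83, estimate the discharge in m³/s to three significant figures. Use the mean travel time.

3.24 m³/s

t̄ = (98.9 + 85.2 + 87.7) / 3 = 90.6 s
v_surface = L / t̄ = 41.4 / 90.6 = 0.4570 m/s
v_mean = 0.83 × 0.4570 = 0.3793 m/s
Q = A × v_mean = 8.53 × 0.3793 = 3.235 m³/s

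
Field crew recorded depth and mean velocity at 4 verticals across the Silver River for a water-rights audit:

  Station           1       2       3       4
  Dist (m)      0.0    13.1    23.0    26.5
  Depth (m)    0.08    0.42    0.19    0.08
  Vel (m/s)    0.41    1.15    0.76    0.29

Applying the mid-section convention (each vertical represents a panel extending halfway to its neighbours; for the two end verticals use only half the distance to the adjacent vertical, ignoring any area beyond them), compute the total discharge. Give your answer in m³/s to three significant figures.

6.78 m³/s

w_1 = (13.1 − 0.0)/2 = 6.55 m; q_1 = 0.41 × 0.08 × 6.55 = 0.2148 m³/s
w_2 = (23.0 − 0.0)/2 = 11.5 m; q_2 = 1.15 × 0.42 × 11.5 = 5.555 m³/s
w_3 = (26.5 − 13.1)/2 = 6.7 m; q_3 = 0.76 × 0.19 × 6.7 = 0.9675 m³/s
w_4 = (26.5 − 23.0)/2 = 1.75 m; q_4 = 0.29 × 0.08 × 1.75 = 0.04060 m³/s
Q = Σ qᵢ = 6.777 m³/s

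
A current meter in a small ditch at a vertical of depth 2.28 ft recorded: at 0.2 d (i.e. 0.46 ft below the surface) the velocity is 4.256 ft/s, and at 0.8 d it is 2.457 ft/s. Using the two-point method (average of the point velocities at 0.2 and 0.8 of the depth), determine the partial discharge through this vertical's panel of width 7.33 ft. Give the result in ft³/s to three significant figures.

56.1 ft³/s

v̄ = (4.256 + 2.457) / 2 = 3.357 ft/s
q = v̄ × d × w = 3.357 × 2.28 × 7.33 = 56.10 ft³/s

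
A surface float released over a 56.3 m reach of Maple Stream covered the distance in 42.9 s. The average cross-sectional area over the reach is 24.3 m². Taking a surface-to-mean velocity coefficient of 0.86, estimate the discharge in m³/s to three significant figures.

v_surface = L / t̄ = 56.3 / 42.9 = 1.312 m/s
v_mean = 0.86 × 1.312 = 1.129 m/s
Q = A × v_mean = 24.3 × 1.129 = 27.43 m³/s

27.4 m³/s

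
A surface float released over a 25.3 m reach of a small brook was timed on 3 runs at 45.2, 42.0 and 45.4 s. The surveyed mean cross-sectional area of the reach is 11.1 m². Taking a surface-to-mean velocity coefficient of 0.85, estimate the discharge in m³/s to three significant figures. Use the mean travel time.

t̄ = (45.2 + 42.0 + 45.4) / 3 = 44.2 s
v_surface = L / t̄ = 25.3 / 44.2 = 0.5724 m/s
v_mean = 0.85 × 0.5724 = 0.4865 m/s
Q = A × v_mean = 11.1 × 0.4865 = 5.401 m³/s

5.40 m³/s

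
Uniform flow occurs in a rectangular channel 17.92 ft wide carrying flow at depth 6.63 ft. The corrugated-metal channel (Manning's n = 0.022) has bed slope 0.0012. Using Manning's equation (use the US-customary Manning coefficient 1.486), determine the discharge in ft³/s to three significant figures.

678 ft³/s

A = b·y = 17.92 × 6.63 = 118.8 ft²
P = b + 2y = 17.92 + 2×6.63 = 31.18 ft
R = A/P = 118.8/31.18 = 3.810 ft
Q = (1.486/n)·A·R^(2/3)·S^(1/2) = (1.486/0.022) × 118.8 × 3.810^(2/3) × 0.0012^(1/2) = 678.2 ft³/s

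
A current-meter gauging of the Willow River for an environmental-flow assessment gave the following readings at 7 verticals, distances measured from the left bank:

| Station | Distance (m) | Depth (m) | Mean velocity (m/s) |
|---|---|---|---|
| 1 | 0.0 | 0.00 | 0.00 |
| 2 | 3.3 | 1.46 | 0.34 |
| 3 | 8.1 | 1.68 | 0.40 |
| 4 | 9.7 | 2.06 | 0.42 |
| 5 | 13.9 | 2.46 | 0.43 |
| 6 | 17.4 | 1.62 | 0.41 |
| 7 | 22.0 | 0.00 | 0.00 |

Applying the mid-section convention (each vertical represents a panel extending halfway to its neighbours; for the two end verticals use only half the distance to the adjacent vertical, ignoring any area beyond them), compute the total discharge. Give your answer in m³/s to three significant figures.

13.4 m³/s

w_2 = (8.1 − 0.0)/2 = 4.05 m; q_2 = 0.34 × 1.46 × 4.05 = 2.010 m³/s
w_3 = (9.7 − 3.3)/2 = 3.2 m; q_3 = 0.40 × 1.68 × 3.2 = 2.150 m³/s
w_4 = (13.9 − 8.1)/2 = 2.9 m; q_4 = 0.42 × 2.06 × 2.9 = 2.509 m³/s
w_5 = (17.4 − 9.7)/2 = 3.85 m; q_5 = 0.43 × 2.46 × 3.85 = 4.073 m³/s
w_6 = (22.0 − 13.9)/2 = 4.05 m; q_6 = 0.41 × 1.62 × 4.05 = 2.690 m³/s
Stations 1, 7 contribute zero (depth or velocity is 0).
Q = Σ qᵢ = 13.43 m³/s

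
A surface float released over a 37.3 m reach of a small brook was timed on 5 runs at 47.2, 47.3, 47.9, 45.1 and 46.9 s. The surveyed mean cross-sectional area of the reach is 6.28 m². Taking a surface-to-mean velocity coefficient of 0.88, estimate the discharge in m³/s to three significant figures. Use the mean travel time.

t̄ = (47.2 + 47.3 + 47.9 + 45.1 + 46.9) / 5 = 46.88 s
v_surface = L / t̄ = 37.3 / 46.88 = 0.7956 m/s
v_mean = 0.88 × 0.7956 = 0.7002 m/s
Q = A × v_mean = 6.28 × 0.7002 = 4.397 m³/s

4.40 m³/s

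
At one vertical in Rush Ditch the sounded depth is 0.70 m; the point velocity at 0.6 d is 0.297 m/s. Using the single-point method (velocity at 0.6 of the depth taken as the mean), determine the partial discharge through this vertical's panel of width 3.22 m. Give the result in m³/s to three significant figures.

0.669 m³/s

v̄ = v₀.₆ = 0.297 m/s
q = v̄ × d × w = 0.2970 × 0.70 × 3.22 = 0.6694 m³/s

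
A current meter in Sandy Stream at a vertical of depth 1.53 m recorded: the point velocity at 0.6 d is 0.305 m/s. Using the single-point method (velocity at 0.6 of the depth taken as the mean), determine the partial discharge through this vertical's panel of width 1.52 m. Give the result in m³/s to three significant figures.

0.709 m³/s

v̄ = v₀.₆ = 0.305 m/s
q = v̄ × d × w = 0.3050 × 1.53 × 1.52 = 0.7093 m³/s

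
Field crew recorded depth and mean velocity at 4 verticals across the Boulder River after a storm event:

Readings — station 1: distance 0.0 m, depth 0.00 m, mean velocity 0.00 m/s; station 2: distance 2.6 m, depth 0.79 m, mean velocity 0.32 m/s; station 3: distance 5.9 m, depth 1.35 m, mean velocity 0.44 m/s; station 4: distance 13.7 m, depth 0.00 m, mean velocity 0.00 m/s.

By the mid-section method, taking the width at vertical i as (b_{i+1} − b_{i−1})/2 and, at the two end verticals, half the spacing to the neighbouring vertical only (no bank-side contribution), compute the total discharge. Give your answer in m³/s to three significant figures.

w_2 = (5.9 − 0.0)/2 = 2.95 m; q_2 = 0.32 × 0.79 × 2.95 = 0.7458 m³/s
w_3 = (13.7 − 2.6)/2 = 5.55 m; q_3 = 0.44 × 1.35 × 5.55 = 3.297 m³/s
Stations 1, 4 contribute zero (depth or velocity is 0).
Q = Σ qᵢ = 4.042 m³/s

4.04 m³/s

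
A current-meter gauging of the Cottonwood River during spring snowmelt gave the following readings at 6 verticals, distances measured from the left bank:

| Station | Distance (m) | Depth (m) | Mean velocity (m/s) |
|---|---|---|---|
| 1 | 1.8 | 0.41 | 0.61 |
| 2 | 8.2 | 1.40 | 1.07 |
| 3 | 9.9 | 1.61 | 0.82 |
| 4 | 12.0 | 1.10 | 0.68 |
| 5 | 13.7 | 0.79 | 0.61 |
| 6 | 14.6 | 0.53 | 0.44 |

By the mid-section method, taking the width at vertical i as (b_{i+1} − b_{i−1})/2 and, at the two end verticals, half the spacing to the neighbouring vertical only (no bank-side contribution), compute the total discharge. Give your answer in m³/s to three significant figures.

11.5 m³/s

w_1 = (8.2 − 1.8)/2 = 3.2 m; q_1 = 0.61 × 0.41 × 3.2 = 0.8003 m³/s
w_2 = (9.9 − 1.8)/2 = 4.05 m; q_2 = 1.07 × 1.40 × 4.05 = 6.067 m³/s
w_3 = (12.0 − 8.2)/2 = 1.9 m; q_3 = 0.82 × 1.61 × 1.9 = 2.508 m³/s
w_4 = (13.7 − 9.9)/2 = 1.9 m; q_4 = 0.68 × 1.10 × 1.9 = 1.421 m³/s
w_5 = (14.6 − 12.0)/2 = 1.3 m; q_5 = 0.61 × 0.79 × 1.3 = 0.6265 m³/s
w_6 = (14.6 − 13.7)/2 = 0.45 m; q_6 = 0.44 × 0.53 × 0.45 = 0.1049 m³/s
Q = Σ qᵢ = 11.53 m³/s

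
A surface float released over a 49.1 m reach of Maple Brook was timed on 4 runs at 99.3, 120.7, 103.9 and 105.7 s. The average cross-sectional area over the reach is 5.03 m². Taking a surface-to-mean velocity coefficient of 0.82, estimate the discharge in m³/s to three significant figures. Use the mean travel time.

t̄ = (99.3 + 120.7 + 103.9 + 105.7) / 4 = 107.4 s
v_surface = L / t̄ = 49.1 / 107.4 = 0.4572 m/s
v_mean = 0.82 × 0.4572 = 0.3749 m/s
Q = A × v_mean = 5.03 × 0.3749 = 1.886 m³/s

1.89 m³/s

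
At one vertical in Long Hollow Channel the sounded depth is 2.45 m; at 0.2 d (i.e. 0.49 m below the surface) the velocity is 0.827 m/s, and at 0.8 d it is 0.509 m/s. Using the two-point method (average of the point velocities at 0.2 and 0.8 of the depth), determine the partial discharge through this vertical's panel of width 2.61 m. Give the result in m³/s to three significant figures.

4.27 m³/s

v̄ = (0.827 + 0.509) / 2 = 0.6680 m/s
q = v̄ × d × w = 0.6680 × 2.45 × 2.61 = 4.272 m³/s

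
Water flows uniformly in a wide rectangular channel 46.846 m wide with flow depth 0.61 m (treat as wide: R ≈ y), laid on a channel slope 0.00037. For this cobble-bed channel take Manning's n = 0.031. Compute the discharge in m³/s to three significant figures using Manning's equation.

A = b·y = 46.846 × 0.61 = 28.58 m²
Wide channel: R ≈ y = 0.61 m
Q = (1/n)·A·R^(2/3)·S^(1/2) = (1/0.031) × 28.58 × 0.6100^(2/3) × 0.00037^(1/2) = 12.75 m³/s

12.8 m³/s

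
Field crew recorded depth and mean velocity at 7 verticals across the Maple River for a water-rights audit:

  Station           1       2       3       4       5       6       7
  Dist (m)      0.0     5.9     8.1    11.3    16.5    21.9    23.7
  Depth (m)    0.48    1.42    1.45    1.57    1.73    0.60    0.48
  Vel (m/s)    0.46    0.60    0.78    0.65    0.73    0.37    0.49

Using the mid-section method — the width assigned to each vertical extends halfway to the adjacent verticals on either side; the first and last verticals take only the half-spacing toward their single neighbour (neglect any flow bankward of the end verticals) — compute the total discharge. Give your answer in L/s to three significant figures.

w_1 = (5.9 − 0.0)/2 = 2.95 m; q_1 = 0.46 × 0.48 × 2.95 = 0.6514 m³/s
w_2 = (8.1 − 0.0)/2 = 4.05 m; q_2 = 0.60 × 1.42 × 4.05 = 3.451 m³/s
w_3 = (11.3 − 5.9)/2 = 2.7 m; q_3 = 0.78 × 1.45 × 2.7 = 3.054 m³/s
w_4 = (16.5 − 8.1)/2 = 4.2 m; q_4 = 0.65 × 1.57 × 4.2 = 4.286 m³/s
w_5 = (21.9 − 11.3)/2 = 5.3 m; q_5 = 0.73 × 1.73 × 5.3 = 6.693 m³/s
w_6 = (23.7 − 16.5)/2 = 3.6 m; q_6 = 0.37 × 0.60 × 3.6 = 0.7992 m³/s
w_7 = (23.7 − 21.9)/2 = 0.9 m; q_7 = 0.49 × 0.48 × 0.9 = 0.2117 m³/s
Q = Σ qᵢ = 19.15 m³/s
= 19.15 × 1000 = 19150 L/s

19100 L/s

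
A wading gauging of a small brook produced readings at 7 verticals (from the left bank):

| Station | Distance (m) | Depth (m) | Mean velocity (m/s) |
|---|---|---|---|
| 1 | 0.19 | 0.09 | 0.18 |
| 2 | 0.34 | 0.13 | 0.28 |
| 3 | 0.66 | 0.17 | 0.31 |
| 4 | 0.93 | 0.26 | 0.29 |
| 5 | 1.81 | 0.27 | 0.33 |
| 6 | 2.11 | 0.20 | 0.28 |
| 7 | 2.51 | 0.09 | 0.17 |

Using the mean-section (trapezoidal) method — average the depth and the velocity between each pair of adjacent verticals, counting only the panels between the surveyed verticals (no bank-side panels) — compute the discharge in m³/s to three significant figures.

0.142 m³/s

Panel 1-2: Δb = 0.15 m, d̄ = (0.09+0.13)/2 = 0.11, v̄ = (0.18+0.28)/2 = 0.23 → q = 0.15×0.11×0.23 = 0.003795 m³/s
Panel 2-3: Δb = 0.32 m, d̄ = (0.13+0.17)/2 = 0.15, v̄ = (0.28+0.31)/2 = 0.295 → q = 0.32×0.15×0.295 = 0.01416 m³/s
Panel 3-4: Δb = 0.27 m, d̄ = (0.17+0.26)/2 = 0.215, v̄ = (0.31+0.29)/2 = 0.3 → q = 0.27×0.215×0.3 = 0.01742 m³/s
Panel 4-5: Δb = 0.88 m, d̄ = (0.26+0.27)/2 = 0.265, v̄ = (0.29+0.33)/2 = 0.31 → q = 0.88×0.265×0.31 = 0.07229 m³/s
Panel 5-6: Δb = 0.3 m, d̄ = (0.27+0.20)/2 = 0.235, v̄ = (0.33+0.28)/2 = 0.305 → q = 0.3×0.235×0.305 = 0.02150 m³/s
Panel 6-7: Δb = 0.4 m, d̄ = (0.20+0.09)/2 = 0.145, v̄ = (0.28+0.17)/2 = 0.225 → q = 0.4×0.145×0.225 = 0.01305 m³/s
Q = Σ q = 0.1422 m³/s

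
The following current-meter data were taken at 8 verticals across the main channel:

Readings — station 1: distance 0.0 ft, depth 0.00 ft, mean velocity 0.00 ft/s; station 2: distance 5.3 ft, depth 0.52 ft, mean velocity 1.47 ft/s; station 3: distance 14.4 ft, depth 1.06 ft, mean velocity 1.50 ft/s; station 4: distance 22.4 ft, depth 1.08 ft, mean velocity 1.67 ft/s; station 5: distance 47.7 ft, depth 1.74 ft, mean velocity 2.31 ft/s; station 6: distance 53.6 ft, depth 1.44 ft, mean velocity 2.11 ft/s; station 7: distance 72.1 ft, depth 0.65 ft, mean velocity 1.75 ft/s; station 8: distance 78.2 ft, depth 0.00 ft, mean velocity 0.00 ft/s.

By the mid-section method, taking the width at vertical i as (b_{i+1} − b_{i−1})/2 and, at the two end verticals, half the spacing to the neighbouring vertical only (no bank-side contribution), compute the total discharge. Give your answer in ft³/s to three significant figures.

w_2 = (14.4 − 0.0)/2 = 7.2 ft; q_2 = 1.47 × 0.52 × 7.2 = 5.504 ft³/s
w_3 = (22.4 − 5.3)/2 = 8.55 ft; q_3 = 1.50 × 1.06 × 8.55 = 13.59 ft³/s
w_4 = (47.7 − 14.4)/2 = 16.65 ft; q_4 = 1.67 × 1.08 × 16.65 = 30.03 ft³/s
w_5 = (53.6 − 22.4)/2 = 15.6 ft; q_5 = 2.31 × 1.74 × 15.6 = 62.70 ft³/s
w_6 = (72.1 − 47.7)/2 = 12.2 ft; q_6 = 2.11 × 1.44 × 12.2 = 37.07 ft³/s
w_7 = (78.2 − 53.6)/2 = 12.3 ft; q_7 = 1.75 × 0.65 × 12.3 = 13.99 ft³/s
Stations 1, 8 contribute zero (depth or velocity is 0).
Q = Σ qᵢ = 162.9 ft³/s

163 ft³/s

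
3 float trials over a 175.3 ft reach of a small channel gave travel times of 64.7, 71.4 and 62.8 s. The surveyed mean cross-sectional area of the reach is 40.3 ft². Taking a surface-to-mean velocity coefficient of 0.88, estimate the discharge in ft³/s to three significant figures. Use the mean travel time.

t̄ = (64.7 + 71.4 + 62.8) / 3 = 66.3 s
v_surface = L / t̄ = 175.3 / 66.3 = 2.644 ft/s
v_mean = 0.88 × 2.644 = 2.327 ft/s
Q = A × v_mean = 40.3 × 2.327 = 93.77 ft³/s

93.8 ft³/s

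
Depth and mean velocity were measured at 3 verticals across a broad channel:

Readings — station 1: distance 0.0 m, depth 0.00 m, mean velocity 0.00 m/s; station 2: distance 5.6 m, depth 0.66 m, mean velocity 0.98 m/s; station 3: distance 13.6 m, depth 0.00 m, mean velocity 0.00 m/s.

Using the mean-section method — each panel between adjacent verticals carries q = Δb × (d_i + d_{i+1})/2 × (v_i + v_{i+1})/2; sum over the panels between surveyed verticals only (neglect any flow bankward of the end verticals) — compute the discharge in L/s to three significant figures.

2200 L/s

Panel 1-2: Δb = 5.6 m, d̄ = (0.00+0.66)/2 = 0.33, v̄ = (0.00+0.98)/2 = 0.49 → q = 5.6×0.33×0.49 = 0.9055 m³/s
Panel 2-3: Δb = 8 m, d̄ = (0.66+0.00)/2 = 0.33, v̄ = (0.98+0.00)/2 = 0.49 → q = 8×0.33×0.49 = 1.294 m³/s
Q = Σ q = 2.199 m³/s
= 2.199 × 1000 = 2199 L/s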